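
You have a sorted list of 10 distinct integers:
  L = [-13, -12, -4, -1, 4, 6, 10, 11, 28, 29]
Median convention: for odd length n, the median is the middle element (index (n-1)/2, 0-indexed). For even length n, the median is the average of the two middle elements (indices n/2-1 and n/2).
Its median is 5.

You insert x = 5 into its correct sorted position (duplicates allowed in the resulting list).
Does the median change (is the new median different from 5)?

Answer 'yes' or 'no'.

Old median = 5
Insert x = 5
New median = 5
Changed? no

Answer: no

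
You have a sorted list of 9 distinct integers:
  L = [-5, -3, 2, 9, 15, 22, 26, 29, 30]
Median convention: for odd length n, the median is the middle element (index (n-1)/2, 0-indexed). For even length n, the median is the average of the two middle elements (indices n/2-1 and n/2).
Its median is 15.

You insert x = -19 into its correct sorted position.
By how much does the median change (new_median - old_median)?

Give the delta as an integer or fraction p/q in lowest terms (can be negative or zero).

Old median = 15
After inserting x = -19: new sorted = [-19, -5, -3, 2, 9, 15, 22, 26, 29, 30]
New median = 12
Delta = 12 - 15 = -3

Answer: -3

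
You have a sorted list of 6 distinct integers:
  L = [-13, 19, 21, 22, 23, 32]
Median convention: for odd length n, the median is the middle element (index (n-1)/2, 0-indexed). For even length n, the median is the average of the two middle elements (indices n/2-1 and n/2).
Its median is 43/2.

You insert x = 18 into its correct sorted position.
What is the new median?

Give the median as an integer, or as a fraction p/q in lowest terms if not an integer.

Answer: 21

Derivation:
Old list (sorted, length 6): [-13, 19, 21, 22, 23, 32]
Old median = 43/2
Insert x = 18
Old length even (6). Middle pair: indices 2,3 = 21,22.
New length odd (7). New median = single middle element.
x = 18: 1 elements are < x, 5 elements are > x.
New sorted list: [-13, 18, 19, 21, 22, 23, 32]
New median = 21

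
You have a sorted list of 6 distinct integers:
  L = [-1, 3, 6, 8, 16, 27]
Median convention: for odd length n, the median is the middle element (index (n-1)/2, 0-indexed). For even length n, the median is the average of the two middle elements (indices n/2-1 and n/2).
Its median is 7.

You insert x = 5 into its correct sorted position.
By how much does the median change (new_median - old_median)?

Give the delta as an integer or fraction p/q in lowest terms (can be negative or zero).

Answer: -1

Derivation:
Old median = 7
After inserting x = 5: new sorted = [-1, 3, 5, 6, 8, 16, 27]
New median = 6
Delta = 6 - 7 = -1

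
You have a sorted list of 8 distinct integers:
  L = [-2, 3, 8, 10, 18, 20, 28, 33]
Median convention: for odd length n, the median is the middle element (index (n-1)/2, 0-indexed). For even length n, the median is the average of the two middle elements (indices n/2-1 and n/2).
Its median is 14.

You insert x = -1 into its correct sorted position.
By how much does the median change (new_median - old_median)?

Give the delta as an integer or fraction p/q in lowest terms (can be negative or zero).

Answer: -4

Derivation:
Old median = 14
After inserting x = -1: new sorted = [-2, -1, 3, 8, 10, 18, 20, 28, 33]
New median = 10
Delta = 10 - 14 = -4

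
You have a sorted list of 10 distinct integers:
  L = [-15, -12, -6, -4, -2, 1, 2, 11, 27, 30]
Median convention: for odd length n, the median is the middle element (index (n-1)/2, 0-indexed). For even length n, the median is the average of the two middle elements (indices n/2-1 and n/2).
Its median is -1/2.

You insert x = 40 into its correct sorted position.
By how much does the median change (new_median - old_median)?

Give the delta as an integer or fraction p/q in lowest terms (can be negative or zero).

Answer: 3/2

Derivation:
Old median = -1/2
After inserting x = 40: new sorted = [-15, -12, -6, -4, -2, 1, 2, 11, 27, 30, 40]
New median = 1
Delta = 1 - -1/2 = 3/2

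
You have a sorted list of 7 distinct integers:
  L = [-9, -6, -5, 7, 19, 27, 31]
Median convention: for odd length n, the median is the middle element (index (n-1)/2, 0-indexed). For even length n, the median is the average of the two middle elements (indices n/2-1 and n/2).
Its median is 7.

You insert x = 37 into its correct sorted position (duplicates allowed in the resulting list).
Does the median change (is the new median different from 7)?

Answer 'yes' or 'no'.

Answer: yes

Derivation:
Old median = 7
Insert x = 37
New median = 13
Changed? yes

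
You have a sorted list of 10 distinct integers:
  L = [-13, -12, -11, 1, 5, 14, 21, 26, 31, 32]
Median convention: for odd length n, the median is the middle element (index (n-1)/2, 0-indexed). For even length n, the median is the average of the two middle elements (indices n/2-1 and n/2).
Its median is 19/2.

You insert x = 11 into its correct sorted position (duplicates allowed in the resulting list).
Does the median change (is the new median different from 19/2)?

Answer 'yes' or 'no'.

Old median = 19/2
Insert x = 11
New median = 11
Changed? yes

Answer: yes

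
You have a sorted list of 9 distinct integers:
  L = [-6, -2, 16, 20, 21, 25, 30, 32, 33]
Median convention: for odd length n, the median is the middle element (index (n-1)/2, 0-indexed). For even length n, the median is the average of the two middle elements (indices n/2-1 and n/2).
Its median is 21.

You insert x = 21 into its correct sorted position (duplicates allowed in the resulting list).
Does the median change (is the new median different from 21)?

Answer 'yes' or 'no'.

Answer: no

Derivation:
Old median = 21
Insert x = 21
New median = 21
Changed? no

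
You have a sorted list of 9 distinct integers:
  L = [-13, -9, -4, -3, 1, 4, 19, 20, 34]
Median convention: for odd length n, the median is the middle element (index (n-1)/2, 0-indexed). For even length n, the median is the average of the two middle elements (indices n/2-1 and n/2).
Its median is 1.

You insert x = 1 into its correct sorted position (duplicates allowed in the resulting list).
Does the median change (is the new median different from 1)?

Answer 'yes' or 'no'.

Old median = 1
Insert x = 1
New median = 1
Changed? no

Answer: no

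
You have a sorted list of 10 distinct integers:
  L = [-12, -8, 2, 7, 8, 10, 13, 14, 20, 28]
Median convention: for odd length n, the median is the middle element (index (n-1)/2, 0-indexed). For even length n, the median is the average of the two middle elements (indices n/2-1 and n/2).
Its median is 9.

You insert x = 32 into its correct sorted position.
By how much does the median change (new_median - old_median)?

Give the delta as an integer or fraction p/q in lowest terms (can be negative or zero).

Answer: 1

Derivation:
Old median = 9
After inserting x = 32: new sorted = [-12, -8, 2, 7, 8, 10, 13, 14, 20, 28, 32]
New median = 10
Delta = 10 - 9 = 1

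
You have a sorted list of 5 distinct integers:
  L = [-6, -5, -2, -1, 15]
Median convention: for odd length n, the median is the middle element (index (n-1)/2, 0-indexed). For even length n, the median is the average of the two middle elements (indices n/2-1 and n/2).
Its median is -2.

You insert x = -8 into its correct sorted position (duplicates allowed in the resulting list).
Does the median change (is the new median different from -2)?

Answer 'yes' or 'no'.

Old median = -2
Insert x = -8
New median = -7/2
Changed? yes

Answer: yes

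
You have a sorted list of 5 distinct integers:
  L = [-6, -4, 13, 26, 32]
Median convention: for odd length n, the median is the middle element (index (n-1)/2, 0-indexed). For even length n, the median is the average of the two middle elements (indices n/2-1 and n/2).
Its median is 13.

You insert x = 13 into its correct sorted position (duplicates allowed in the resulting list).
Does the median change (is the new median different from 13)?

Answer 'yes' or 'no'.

Answer: no

Derivation:
Old median = 13
Insert x = 13
New median = 13
Changed? no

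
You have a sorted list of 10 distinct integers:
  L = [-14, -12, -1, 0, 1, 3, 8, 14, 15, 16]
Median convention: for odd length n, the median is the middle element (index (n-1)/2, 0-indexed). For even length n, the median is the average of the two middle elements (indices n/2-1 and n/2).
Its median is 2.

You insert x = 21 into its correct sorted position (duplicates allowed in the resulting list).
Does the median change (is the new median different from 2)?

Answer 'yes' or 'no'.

Answer: yes

Derivation:
Old median = 2
Insert x = 21
New median = 3
Changed? yes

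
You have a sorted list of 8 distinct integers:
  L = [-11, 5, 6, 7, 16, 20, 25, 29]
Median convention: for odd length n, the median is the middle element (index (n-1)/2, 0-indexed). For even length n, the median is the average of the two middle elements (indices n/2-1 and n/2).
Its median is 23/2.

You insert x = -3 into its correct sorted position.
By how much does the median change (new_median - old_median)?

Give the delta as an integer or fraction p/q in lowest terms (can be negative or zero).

Old median = 23/2
After inserting x = -3: new sorted = [-11, -3, 5, 6, 7, 16, 20, 25, 29]
New median = 7
Delta = 7 - 23/2 = -9/2

Answer: -9/2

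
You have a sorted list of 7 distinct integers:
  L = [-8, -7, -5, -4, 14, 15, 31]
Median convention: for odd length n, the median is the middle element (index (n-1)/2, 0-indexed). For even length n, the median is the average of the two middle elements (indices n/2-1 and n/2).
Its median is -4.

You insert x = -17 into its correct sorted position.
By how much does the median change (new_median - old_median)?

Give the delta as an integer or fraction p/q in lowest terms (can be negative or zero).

Old median = -4
After inserting x = -17: new sorted = [-17, -8, -7, -5, -4, 14, 15, 31]
New median = -9/2
Delta = -9/2 - -4 = -1/2

Answer: -1/2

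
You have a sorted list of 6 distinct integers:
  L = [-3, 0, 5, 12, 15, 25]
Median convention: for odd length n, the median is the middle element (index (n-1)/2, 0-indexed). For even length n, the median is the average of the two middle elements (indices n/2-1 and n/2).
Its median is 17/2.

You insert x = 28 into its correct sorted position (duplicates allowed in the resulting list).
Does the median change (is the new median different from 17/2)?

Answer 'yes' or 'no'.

Answer: yes

Derivation:
Old median = 17/2
Insert x = 28
New median = 12
Changed? yes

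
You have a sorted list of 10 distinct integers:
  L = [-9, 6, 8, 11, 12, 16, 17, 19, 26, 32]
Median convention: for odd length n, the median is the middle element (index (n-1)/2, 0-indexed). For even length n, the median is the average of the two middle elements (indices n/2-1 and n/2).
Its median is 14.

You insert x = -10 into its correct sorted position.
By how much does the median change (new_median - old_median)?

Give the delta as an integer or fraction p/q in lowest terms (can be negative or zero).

Old median = 14
After inserting x = -10: new sorted = [-10, -9, 6, 8, 11, 12, 16, 17, 19, 26, 32]
New median = 12
Delta = 12 - 14 = -2

Answer: -2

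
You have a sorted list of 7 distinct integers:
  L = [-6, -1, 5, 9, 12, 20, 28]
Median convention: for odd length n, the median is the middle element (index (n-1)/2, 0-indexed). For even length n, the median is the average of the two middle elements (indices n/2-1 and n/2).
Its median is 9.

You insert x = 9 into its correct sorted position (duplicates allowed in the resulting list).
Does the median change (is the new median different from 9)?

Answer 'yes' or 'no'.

Old median = 9
Insert x = 9
New median = 9
Changed? no

Answer: no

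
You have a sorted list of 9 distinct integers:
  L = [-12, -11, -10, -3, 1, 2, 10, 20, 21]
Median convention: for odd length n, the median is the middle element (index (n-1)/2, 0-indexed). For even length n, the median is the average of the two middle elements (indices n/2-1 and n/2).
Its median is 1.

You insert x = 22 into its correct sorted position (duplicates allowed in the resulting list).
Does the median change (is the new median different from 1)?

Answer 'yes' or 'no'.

Old median = 1
Insert x = 22
New median = 3/2
Changed? yes

Answer: yes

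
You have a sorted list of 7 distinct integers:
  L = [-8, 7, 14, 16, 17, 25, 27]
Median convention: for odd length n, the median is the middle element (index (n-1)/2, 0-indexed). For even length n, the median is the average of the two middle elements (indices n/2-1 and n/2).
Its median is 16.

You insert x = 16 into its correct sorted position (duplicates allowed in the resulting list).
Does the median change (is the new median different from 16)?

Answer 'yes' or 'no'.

Old median = 16
Insert x = 16
New median = 16
Changed? no

Answer: no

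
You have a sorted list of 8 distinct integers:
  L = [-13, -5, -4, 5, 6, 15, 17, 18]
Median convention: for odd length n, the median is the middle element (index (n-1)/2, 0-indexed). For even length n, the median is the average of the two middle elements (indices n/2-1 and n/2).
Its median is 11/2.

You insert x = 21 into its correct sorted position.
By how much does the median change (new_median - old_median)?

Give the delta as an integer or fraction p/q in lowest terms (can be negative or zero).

Old median = 11/2
After inserting x = 21: new sorted = [-13, -5, -4, 5, 6, 15, 17, 18, 21]
New median = 6
Delta = 6 - 11/2 = 1/2

Answer: 1/2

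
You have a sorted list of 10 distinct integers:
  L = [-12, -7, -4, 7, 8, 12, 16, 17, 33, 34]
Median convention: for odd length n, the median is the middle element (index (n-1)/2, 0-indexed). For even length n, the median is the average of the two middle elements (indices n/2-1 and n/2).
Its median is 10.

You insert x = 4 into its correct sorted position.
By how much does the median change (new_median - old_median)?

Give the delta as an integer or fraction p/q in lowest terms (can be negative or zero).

Answer: -2

Derivation:
Old median = 10
After inserting x = 4: new sorted = [-12, -7, -4, 4, 7, 8, 12, 16, 17, 33, 34]
New median = 8
Delta = 8 - 10 = -2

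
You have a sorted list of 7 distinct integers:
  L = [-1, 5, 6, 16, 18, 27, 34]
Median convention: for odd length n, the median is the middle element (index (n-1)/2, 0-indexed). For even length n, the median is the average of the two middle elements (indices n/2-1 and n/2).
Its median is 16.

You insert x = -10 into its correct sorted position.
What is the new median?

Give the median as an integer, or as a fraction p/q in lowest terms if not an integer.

Old list (sorted, length 7): [-1, 5, 6, 16, 18, 27, 34]
Old median = 16
Insert x = -10
Old length odd (7). Middle was index 3 = 16.
New length even (8). New median = avg of two middle elements.
x = -10: 0 elements are < x, 7 elements are > x.
New sorted list: [-10, -1, 5, 6, 16, 18, 27, 34]
New median = 11

Answer: 11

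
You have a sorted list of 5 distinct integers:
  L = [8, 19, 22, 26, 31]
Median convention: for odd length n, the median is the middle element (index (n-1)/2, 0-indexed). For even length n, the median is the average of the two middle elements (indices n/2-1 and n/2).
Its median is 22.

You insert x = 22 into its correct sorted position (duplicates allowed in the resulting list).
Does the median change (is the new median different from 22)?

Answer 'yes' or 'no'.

Old median = 22
Insert x = 22
New median = 22
Changed? no

Answer: no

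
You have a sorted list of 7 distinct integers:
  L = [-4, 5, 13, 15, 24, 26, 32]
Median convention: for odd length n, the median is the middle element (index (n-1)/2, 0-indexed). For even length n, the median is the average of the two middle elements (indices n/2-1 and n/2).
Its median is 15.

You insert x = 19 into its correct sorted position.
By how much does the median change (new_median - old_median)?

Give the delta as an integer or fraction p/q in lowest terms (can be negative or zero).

Answer: 2

Derivation:
Old median = 15
After inserting x = 19: new sorted = [-4, 5, 13, 15, 19, 24, 26, 32]
New median = 17
Delta = 17 - 15 = 2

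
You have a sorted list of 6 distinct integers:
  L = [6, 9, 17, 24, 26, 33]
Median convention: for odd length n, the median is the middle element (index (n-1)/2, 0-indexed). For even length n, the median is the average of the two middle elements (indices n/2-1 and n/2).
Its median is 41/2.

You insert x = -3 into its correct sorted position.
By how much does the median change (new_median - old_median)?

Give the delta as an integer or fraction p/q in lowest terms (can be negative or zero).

Answer: -7/2

Derivation:
Old median = 41/2
After inserting x = -3: new sorted = [-3, 6, 9, 17, 24, 26, 33]
New median = 17
Delta = 17 - 41/2 = -7/2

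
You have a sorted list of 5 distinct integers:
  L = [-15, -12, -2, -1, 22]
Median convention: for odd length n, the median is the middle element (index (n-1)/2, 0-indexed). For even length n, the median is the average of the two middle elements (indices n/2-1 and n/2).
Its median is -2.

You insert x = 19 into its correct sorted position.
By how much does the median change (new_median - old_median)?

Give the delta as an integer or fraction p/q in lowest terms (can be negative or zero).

Answer: 1/2

Derivation:
Old median = -2
After inserting x = 19: new sorted = [-15, -12, -2, -1, 19, 22]
New median = -3/2
Delta = -3/2 - -2 = 1/2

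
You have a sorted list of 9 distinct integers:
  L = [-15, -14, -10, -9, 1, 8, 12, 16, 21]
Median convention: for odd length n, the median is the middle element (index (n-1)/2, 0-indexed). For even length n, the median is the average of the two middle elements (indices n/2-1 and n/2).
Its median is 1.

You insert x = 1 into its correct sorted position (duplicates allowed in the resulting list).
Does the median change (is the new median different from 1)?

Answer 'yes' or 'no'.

Answer: no

Derivation:
Old median = 1
Insert x = 1
New median = 1
Changed? no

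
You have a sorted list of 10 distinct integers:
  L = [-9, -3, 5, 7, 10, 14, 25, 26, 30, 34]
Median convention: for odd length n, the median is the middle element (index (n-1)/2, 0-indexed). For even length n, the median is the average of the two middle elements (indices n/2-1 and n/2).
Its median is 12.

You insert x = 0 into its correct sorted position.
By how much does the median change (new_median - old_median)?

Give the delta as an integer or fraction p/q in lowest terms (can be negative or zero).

Old median = 12
After inserting x = 0: new sorted = [-9, -3, 0, 5, 7, 10, 14, 25, 26, 30, 34]
New median = 10
Delta = 10 - 12 = -2

Answer: -2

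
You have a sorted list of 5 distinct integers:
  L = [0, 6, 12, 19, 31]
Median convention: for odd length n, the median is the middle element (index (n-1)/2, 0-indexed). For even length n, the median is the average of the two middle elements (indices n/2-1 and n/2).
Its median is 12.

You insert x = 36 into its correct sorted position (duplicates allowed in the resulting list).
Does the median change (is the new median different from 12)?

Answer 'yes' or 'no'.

Answer: yes

Derivation:
Old median = 12
Insert x = 36
New median = 31/2
Changed? yes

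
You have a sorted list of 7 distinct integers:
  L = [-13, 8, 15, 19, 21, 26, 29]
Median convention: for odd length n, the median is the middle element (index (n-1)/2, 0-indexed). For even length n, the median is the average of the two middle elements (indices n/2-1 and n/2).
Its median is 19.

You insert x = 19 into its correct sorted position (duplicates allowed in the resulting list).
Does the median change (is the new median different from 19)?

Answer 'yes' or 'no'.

Answer: no

Derivation:
Old median = 19
Insert x = 19
New median = 19
Changed? no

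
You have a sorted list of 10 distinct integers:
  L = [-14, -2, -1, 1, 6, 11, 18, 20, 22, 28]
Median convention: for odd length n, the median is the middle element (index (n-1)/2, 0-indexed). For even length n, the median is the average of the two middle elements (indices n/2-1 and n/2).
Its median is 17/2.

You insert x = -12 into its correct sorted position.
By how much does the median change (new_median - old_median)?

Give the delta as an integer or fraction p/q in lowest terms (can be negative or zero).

Answer: -5/2

Derivation:
Old median = 17/2
After inserting x = -12: new sorted = [-14, -12, -2, -1, 1, 6, 11, 18, 20, 22, 28]
New median = 6
Delta = 6 - 17/2 = -5/2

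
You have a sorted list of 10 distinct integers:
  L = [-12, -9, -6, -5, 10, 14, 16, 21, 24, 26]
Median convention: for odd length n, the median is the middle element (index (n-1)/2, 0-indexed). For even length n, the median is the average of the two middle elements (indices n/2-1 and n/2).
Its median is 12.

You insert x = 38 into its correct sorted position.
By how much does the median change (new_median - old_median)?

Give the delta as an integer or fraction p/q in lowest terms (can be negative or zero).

Old median = 12
After inserting x = 38: new sorted = [-12, -9, -6, -5, 10, 14, 16, 21, 24, 26, 38]
New median = 14
Delta = 14 - 12 = 2

Answer: 2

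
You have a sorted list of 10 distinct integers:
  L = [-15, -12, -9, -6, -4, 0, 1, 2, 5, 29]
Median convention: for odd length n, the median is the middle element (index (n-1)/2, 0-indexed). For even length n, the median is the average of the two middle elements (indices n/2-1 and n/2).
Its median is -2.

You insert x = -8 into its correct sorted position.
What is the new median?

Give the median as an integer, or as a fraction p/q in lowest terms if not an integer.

Answer: -4

Derivation:
Old list (sorted, length 10): [-15, -12, -9, -6, -4, 0, 1, 2, 5, 29]
Old median = -2
Insert x = -8
Old length even (10). Middle pair: indices 4,5 = -4,0.
New length odd (11). New median = single middle element.
x = -8: 3 elements are < x, 7 elements are > x.
New sorted list: [-15, -12, -9, -8, -6, -4, 0, 1, 2, 5, 29]
New median = -4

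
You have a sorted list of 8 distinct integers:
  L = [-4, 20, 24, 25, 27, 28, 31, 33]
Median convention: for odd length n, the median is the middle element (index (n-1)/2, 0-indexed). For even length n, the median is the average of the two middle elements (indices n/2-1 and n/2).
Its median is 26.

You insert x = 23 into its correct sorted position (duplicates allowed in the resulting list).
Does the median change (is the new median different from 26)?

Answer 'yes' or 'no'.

Old median = 26
Insert x = 23
New median = 25
Changed? yes

Answer: yes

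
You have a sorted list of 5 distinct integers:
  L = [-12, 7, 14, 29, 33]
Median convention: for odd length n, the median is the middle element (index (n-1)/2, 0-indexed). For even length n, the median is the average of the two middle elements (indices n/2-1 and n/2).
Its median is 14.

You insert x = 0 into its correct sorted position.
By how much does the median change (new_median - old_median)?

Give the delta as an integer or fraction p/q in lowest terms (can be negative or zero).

Answer: -7/2

Derivation:
Old median = 14
After inserting x = 0: new sorted = [-12, 0, 7, 14, 29, 33]
New median = 21/2
Delta = 21/2 - 14 = -7/2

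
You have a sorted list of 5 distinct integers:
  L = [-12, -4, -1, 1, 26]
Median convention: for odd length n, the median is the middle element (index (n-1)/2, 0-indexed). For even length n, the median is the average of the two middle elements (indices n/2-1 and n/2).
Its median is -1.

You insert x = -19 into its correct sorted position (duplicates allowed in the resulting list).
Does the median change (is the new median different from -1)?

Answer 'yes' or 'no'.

Old median = -1
Insert x = -19
New median = -5/2
Changed? yes

Answer: yes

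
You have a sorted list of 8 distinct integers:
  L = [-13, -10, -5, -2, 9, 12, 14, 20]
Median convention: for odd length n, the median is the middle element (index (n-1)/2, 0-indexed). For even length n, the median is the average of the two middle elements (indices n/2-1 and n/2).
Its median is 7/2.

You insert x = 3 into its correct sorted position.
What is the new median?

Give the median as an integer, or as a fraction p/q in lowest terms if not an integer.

Answer: 3

Derivation:
Old list (sorted, length 8): [-13, -10, -5, -2, 9, 12, 14, 20]
Old median = 7/2
Insert x = 3
Old length even (8). Middle pair: indices 3,4 = -2,9.
New length odd (9). New median = single middle element.
x = 3: 4 elements are < x, 4 elements are > x.
New sorted list: [-13, -10, -5, -2, 3, 9, 12, 14, 20]
New median = 3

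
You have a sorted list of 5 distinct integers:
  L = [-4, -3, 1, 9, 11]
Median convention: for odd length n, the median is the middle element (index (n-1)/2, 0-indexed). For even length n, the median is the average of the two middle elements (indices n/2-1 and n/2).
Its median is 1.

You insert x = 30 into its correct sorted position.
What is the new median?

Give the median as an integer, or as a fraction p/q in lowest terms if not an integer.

Old list (sorted, length 5): [-4, -3, 1, 9, 11]
Old median = 1
Insert x = 30
Old length odd (5). Middle was index 2 = 1.
New length even (6). New median = avg of two middle elements.
x = 30: 5 elements are < x, 0 elements are > x.
New sorted list: [-4, -3, 1, 9, 11, 30]
New median = 5

Answer: 5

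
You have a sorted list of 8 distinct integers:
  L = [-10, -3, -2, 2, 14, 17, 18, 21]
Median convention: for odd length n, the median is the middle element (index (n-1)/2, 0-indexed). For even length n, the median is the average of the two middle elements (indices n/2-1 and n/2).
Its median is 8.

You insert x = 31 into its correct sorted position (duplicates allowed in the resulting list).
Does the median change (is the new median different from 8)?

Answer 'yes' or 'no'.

Old median = 8
Insert x = 31
New median = 14
Changed? yes

Answer: yes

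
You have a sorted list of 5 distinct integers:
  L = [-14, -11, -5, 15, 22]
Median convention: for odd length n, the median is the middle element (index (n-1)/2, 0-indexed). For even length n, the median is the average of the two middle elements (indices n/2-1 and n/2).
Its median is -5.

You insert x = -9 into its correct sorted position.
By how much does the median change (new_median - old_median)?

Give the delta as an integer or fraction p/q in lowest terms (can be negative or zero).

Old median = -5
After inserting x = -9: new sorted = [-14, -11, -9, -5, 15, 22]
New median = -7
Delta = -7 - -5 = -2

Answer: -2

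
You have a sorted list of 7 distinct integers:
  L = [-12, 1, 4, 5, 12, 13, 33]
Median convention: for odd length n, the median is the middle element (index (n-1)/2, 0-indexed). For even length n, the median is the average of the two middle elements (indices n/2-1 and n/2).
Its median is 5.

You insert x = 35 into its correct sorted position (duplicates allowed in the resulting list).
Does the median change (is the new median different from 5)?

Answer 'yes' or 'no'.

Answer: yes

Derivation:
Old median = 5
Insert x = 35
New median = 17/2
Changed? yes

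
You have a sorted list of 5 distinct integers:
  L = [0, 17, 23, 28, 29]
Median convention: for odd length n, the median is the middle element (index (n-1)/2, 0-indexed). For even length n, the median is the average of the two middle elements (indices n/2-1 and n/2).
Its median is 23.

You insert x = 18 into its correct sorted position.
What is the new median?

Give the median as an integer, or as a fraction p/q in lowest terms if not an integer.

Answer: 41/2

Derivation:
Old list (sorted, length 5): [0, 17, 23, 28, 29]
Old median = 23
Insert x = 18
Old length odd (5). Middle was index 2 = 23.
New length even (6). New median = avg of two middle elements.
x = 18: 2 elements are < x, 3 elements are > x.
New sorted list: [0, 17, 18, 23, 28, 29]
New median = 41/2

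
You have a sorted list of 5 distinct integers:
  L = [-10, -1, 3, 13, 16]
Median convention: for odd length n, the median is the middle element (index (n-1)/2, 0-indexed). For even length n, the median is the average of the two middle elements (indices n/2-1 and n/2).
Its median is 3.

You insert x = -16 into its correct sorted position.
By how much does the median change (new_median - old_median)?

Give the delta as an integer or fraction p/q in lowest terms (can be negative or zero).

Old median = 3
After inserting x = -16: new sorted = [-16, -10, -1, 3, 13, 16]
New median = 1
Delta = 1 - 3 = -2

Answer: -2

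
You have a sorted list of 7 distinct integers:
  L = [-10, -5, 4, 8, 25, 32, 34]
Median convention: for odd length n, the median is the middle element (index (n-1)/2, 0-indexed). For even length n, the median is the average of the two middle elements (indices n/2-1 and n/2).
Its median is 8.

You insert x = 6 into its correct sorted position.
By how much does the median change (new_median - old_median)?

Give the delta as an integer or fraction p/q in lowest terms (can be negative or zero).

Answer: -1

Derivation:
Old median = 8
After inserting x = 6: new sorted = [-10, -5, 4, 6, 8, 25, 32, 34]
New median = 7
Delta = 7 - 8 = -1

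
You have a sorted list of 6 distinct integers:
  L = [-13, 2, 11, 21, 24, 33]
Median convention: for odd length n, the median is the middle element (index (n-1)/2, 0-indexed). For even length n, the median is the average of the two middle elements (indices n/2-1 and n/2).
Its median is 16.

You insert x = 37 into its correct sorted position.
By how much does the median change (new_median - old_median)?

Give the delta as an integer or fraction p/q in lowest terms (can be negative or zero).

Old median = 16
After inserting x = 37: new sorted = [-13, 2, 11, 21, 24, 33, 37]
New median = 21
Delta = 21 - 16 = 5

Answer: 5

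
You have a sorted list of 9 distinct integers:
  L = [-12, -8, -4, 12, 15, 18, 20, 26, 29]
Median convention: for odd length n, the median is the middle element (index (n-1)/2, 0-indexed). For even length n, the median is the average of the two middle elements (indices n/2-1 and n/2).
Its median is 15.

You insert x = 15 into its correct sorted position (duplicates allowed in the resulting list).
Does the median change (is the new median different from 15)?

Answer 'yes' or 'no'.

Old median = 15
Insert x = 15
New median = 15
Changed? no

Answer: no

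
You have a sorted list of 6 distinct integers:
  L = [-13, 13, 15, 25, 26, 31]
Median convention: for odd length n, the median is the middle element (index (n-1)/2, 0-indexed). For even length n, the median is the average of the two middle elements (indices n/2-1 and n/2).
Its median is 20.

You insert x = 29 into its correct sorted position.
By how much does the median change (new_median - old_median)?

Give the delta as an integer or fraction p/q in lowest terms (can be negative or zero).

Old median = 20
After inserting x = 29: new sorted = [-13, 13, 15, 25, 26, 29, 31]
New median = 25
Delta = 25 - 20 = 5

Answer: 5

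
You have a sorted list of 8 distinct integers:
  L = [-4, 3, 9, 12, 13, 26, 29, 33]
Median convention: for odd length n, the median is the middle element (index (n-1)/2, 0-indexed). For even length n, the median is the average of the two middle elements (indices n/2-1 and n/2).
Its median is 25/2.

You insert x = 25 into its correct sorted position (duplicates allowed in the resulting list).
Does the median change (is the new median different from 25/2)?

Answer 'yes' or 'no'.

Answer: yes

Derivation:
Old median = 25/2
Insert x = 25
New median = 13
Changed? yes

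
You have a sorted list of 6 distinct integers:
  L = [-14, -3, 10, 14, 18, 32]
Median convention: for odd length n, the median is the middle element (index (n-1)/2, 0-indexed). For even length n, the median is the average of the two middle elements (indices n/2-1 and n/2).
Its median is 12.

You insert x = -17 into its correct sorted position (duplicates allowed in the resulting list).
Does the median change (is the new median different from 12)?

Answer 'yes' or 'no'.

Old median = 12
Insert x = -17
New median = 10
Changed? yes

Answer: yes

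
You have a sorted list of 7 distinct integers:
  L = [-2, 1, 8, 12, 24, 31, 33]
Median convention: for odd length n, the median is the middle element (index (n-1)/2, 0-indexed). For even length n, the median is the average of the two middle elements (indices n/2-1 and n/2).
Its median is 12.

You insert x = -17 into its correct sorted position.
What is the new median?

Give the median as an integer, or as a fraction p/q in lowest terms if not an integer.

Answer: 10

Derivation:
Old list (sorted, length 7): [-2, 1, 8, 12, 24, 31, 33]
Old median = 12
Insert x = -17
Old length odd (7). Middle was index 3 = 12.
New length even (8). New median = avg of two middle elements.
x = -17: 0 elements are < x, 7 elements are > x.
New sorted list: [-17, -2, 1, 8, 12, 24, 31, 33]
New median = 10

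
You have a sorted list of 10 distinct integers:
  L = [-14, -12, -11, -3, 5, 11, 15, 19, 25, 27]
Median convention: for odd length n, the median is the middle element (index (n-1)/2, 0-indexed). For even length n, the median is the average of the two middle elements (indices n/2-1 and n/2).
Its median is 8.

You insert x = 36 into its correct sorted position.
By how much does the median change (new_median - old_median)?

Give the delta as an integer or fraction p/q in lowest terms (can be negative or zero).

Old median = 8
After inserting x = 36: new sorted = [-14, -12, -11, -3, 5, 11, 15, 19, 25, 27, 36]
New median = 11
Delta = 11 - 8 = 3

Answer: 3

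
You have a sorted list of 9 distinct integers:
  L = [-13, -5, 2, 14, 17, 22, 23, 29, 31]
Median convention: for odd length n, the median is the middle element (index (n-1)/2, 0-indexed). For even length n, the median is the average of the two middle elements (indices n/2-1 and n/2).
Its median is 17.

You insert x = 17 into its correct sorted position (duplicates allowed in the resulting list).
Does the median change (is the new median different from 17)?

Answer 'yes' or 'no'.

Old median = 17
Insert x = 17
New median = 17
Changed? no

Answer: no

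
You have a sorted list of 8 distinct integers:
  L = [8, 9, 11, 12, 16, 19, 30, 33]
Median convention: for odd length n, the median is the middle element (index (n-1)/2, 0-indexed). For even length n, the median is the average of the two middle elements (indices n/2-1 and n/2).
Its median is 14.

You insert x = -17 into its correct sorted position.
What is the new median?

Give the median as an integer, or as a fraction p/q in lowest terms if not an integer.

Answer: 12

Derivation:
Old list (sorted, length 8): [8, 9, 11, 12, 16, 19, 30, 33]
Old median = 14
Insert x = -17
Old length even (8). Middle pair: indices 3,4 = 12,16.
New length odd (9). New median = single middle element.
x = -17: 0 elements are < x, 8 elements are > x.
New sorted list: [-17, 8, 9, 11, 12, 16, 19, 30, 33]
New median = 12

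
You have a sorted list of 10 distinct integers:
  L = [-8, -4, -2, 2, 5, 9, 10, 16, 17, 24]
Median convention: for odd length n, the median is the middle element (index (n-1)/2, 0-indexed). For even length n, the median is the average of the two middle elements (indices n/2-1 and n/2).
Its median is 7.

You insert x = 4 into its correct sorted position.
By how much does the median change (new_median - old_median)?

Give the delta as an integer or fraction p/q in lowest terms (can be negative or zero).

Old median = 7
After inserting x = 4: new sorted = [-8, -4, -2, 2, 4, 5, 9, 10, 16, 17, 24]
New median = 5
Delta = 5 - 7 = -2

Answer: -2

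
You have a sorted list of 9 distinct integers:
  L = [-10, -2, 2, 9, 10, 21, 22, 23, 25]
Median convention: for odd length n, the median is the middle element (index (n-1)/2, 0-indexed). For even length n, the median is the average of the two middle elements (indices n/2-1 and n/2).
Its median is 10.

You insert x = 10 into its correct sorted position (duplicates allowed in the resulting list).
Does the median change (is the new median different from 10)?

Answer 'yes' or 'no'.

Old median = 10
Insert x = 10
New median = 10
Changed? no

Answer: no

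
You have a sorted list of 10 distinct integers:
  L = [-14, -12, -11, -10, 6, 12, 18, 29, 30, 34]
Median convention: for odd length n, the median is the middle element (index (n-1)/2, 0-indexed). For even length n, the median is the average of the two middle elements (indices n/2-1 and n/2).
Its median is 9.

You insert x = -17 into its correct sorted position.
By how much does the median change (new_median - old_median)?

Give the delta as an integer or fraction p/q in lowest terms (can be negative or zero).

Answer: -3

Derivation:
Old median = 9
After inserting x = -17: new sorted = [-17, -14, -12, -11, -10, 6, 12, 18, 29, 30, 34]
New median = 6
Delta = 6 - 9 = -3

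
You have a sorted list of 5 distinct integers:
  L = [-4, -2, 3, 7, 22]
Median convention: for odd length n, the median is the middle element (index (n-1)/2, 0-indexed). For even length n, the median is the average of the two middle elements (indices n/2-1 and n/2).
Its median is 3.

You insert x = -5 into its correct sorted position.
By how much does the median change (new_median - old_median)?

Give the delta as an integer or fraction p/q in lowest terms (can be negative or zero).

Answer: -5/2

Derivation:
Old median = 3
After inserting x = -5: new sorted = [-5, -4, -2, 3, 7, 22]
New median = 1/2
Delta = 1/2 - 3 = -5/2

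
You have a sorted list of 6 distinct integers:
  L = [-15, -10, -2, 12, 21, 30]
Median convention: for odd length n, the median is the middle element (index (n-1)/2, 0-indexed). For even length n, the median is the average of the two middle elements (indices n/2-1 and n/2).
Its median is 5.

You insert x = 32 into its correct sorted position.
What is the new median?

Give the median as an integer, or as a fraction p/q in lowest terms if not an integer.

Answer: 12

Derivation:
Old list (sorted, length 6): [-15, -10, -2, 12, 21, 30]
Old median = 5
Insert x = 32
Old length even (6). Middle pair: indices 2,3 = -2,12.
New length odd (7). New median = single middle element.
x = 32: 6 elements are < x, 0 elements are > x.
New sorted list: [-15, -10, -2, 12, 21, 30, 32]
New median = 12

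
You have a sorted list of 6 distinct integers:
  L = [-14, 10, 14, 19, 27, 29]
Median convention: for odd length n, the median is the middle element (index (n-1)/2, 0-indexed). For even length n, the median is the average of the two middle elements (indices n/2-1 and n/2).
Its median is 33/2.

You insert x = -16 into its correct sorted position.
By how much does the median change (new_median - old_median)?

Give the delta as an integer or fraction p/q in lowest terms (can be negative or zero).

Answer: -5/2

Derivation:
Old median = 33/2
After inserting x = -16: new sorted = [-16, -14, 10, 14, 19, 27, 29]
New median = 14
Delta = 14 - 33/2 = -5/2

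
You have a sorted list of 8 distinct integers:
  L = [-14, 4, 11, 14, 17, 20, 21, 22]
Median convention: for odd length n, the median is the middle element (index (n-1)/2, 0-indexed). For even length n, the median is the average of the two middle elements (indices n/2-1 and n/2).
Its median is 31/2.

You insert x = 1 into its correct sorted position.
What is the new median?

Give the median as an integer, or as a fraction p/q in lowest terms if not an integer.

Old list (sorted, length 8): [-14, 4, 11, 14, 17, 20, 21, 22]
Old median = 31/2
Insert x = 1
Old length even (8). Middle pair: indices 3,4 = 14,17.
New length odd (9). New median = single middle element.
x = 1: 1 elements are < x, 7 elements are > x.
New sorted list: [-14, 1, 4, 11, 14, 17, 20, 21, 22]
New median = 14

Answer: 14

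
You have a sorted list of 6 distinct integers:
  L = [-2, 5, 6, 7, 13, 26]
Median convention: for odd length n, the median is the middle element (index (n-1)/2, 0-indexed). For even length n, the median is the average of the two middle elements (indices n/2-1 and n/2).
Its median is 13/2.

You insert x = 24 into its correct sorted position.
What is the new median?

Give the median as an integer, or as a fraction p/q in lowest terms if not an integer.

Old list (sorted, length 6): [-2, 5, 6, 7, 13, 26]
Old median = 13/2
Insert x = 24
Old length even (6). Middle pair: indices 2,3 = 6,7.
New length odd (7). New median = single middle element.
x = 24: 5 elements are < x, 1 elements are > x.
New sorted list: [-2, 5, 6, 7, 13, 24, 26]
New median = 7

Answer: 7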